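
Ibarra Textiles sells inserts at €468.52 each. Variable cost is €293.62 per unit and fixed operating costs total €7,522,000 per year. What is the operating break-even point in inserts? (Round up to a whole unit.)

Contribution margin per unit = €468.52 − €293.62 = €174.90.
Units to break even: €7,522,000 ÷ €174.90 = 43,007.43, rounded up to 43,008.

43,008 inserts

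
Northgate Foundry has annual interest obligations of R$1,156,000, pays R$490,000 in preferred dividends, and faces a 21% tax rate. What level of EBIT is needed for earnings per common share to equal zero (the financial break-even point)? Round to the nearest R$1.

R$1,776,253

Preferred dividends are paid after tax, so their pre-tax equivalent is R$490,000 ÷ (1 − 0.21) = R$620,253.16.
Financial break-even EBIT = interest + D_p ÷ (1 − t) = R$1,156,000 + R$620,253.16 = R$1,776,253.16.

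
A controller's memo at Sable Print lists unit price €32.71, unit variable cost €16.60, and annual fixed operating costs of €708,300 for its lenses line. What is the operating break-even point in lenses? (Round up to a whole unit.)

Unit CM = price − variable cost = €32.71 − €16.60 = €16.11.
Break-even volume = fixed costs ÷ CM per unit = €708,300 ÷ €16.11 = 43,966.48, so 43,967 lenses.

43,967 lenses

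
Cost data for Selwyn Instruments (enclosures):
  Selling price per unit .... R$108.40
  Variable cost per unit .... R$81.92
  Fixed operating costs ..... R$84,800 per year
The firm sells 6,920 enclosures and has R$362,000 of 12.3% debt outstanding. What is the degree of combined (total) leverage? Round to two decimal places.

3.40

Contribution at this volume is 6,920 × R$26.48 = R$183,241.60.
Operating income = contribution − fixed costs = R$183,241.60 − R$84,800 = R$98,441.60. Interest = R$44,526.00.
DOL = R$183,241.60 ÷ R$98,441.60 = 1.8614; DFL = R$98,441.60 ÷ R$53,915.60 = 1.8258.
Combined leverage = 1.8614 × 1.8258 = 3.3985.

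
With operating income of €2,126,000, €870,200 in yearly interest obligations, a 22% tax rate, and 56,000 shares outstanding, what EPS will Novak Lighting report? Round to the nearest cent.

Interest = €870,200.00, so EBT = €2,126,000 − €870,200.00 = €1,255,800.00.
After tax at 22%: net income = €1,255,800.00 × 0.78 = €979,524.00.
EPS = €979,524.00 ÷ 56,000 = €17.49.

€17.49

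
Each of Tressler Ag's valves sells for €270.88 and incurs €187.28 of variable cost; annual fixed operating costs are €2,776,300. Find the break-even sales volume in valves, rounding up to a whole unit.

Contribution margin per unit = €270.88 − €187.28 = €83.60.
Break-even volume = fixed costs ÷ CM per unit = €2,776,300 ÷ €83.60 = 33,209.33, so 33,210 valves.

33,210 valves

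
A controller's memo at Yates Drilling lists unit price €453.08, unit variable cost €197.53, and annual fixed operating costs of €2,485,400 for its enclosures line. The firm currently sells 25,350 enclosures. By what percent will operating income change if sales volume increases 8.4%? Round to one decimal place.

Contribution at this volume is 25,350 × €255.55 = €6,478,192.50.
Subtracting fixed costs: EBIT = €6,478,192.50 − €2,485,400 = €3,992,792.50.
DOL = contribution ÷ EBIT = €6,478,192.50 ÷ €3,992,792.50 = 1.6225.
So EBIT moves 1.6225 × (+8.4%) = +13.6%.

+13.6%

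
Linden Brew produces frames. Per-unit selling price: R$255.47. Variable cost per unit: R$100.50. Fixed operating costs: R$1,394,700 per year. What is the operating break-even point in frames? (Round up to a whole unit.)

9,000 frames

Unit CM = price − variable cost = R$255.47 − R$100.50 = R$154.97.
Break-even volume = fixed costs ÷ CM per unit = R$1,394,700 ÷ R$154.97 = 8,999.81, so 9,000 frames.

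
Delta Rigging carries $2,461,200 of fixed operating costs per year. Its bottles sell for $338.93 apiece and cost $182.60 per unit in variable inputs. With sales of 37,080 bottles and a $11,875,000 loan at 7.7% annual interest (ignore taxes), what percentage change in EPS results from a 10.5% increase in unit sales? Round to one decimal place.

Total contribution margin = 37,080 × $156.33 = $5,796,716.40.
Subtracting fixed costs: EBIT = $5,796,716.40 − $2,461,200 = $3,335,516.40.
After interest of $914,375.00, pre-tax earnings = $2,421,141.40.
DCL = total CM / (EBIT − I) = $5,796,716.40 / $2,421,141.40 = 2.3942.
EPS therefore changes by 2.3942 × (+10.5%) = +25.1%.

+25.1%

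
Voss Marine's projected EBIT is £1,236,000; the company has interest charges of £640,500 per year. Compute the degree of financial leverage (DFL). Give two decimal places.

Annual interest charges come to £640,500.00.
Degree of financial leverage = EBIT / (EBIT − interest) = £1,236,000 / £595,500.00 = 2.0756.

2.08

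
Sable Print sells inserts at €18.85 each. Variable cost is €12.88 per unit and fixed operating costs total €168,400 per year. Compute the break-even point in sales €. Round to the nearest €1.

Contribution margin per unit = €18.85 − €12.88 = €5.97, a CM ratio of €5.97 ÷ €18.85 = 0.3167.
Break-even revenue = fixed costs × price ÷ CM = €168,400 × €18.85 ÷ €5.97 = €531,715.

€531,715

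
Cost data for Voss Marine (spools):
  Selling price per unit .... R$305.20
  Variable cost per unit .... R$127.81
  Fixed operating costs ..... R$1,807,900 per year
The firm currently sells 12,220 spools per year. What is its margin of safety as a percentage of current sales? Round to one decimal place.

16.6%

Unit CM = price − variable cost = R$305.20 − R$127.81 = R$177.39. Break-even units = R$1,807,900 ÷ R$177.39 = 10,191.67; break-even revenue = 10,191.67 × R$305.20 = R$3,110,497.10.
Current sales = 12,220 × R$305.20 = R$3,729,544.00.
Margin of safety = (R$3,729,544.00 − R$3,110,497.10) ÷ R$3,729,544.00 = 16.6%.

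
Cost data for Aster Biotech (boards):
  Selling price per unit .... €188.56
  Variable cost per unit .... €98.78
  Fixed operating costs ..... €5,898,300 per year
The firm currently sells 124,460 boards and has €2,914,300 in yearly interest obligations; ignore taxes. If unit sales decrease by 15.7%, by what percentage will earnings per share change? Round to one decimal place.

At 124,460 units, contribution = 124,460 × €89.78 = €11,174,018.80.
Subtracting fixed costs: EBIT = €11,174,018.80 − €5,898,300 = €5,275,718.80.
Interest = €2,914,300.00, so EBIT − I = €2,361,418.80.
DCL = total CM / (EBIT − I) = €11,174,018.80 / €2,361,418.80 = 4.7319.
EPS therefore changes by 4.7319 × (-15.7%) = -74.3%.

-74.3%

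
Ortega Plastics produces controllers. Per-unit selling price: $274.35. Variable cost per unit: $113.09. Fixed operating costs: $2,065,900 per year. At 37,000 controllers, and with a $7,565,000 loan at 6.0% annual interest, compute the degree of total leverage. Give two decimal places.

1.73

Contribution at this volume is 37,000 × $161.26 = $5,966,620.00.
Operating income = contribution − fixed costs = $5,966,620.00 − $2,065,900 = $3,900,720.00. Interest = $453,900.00, so EBIT − I = $3,446,820.00.
Degree of total leverage = total CM / (EBIT − interest) = $5,966,620.00 / $3,446,820.00 = 1.7311.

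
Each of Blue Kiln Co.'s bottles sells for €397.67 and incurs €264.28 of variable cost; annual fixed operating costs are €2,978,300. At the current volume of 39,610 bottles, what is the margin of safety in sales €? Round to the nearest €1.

Each unit contributes €397.67 − €264.28 = €133.39. Break-even units = €2,978,300 ÷ €133.39 = 22,327.76; break-even revenue = 22,327.76 × €397.67 = €8,879,080.60.
Current sales = 39,610 × €397.67 = €15,751,708.70.
Margin of safety = €15,751,708.70 − €8,879,080.60 = €6,872,628.

€6,872,628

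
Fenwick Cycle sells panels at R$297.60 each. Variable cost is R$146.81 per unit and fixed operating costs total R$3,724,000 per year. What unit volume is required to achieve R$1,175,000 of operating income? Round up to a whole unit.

Each unit contributes R$297.60 − R$146.81 = R$150.79.
Units = (FC + target) / CM = (R$3,724,000 + R$1,175,000) / R$150.79 = 32,488.89, so 32,489 panels.

32,489 panels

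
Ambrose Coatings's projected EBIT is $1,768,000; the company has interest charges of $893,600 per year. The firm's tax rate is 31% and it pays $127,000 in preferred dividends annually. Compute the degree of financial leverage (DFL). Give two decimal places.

2.56

Annual interest charges come to $893,600.00.
Pre-tax preferred-dividend burden = $127,000 ÷ (1 − 0.31) = $184,057.97.
DFL = EBIT ÷ [EBIT − I − D_p/(1−t)] = $1,768,000 ÷ [$1,768,000 − $893,600.00 − $184,057.97] = $1,768,000 ÷ $690,342.03 = 2.5610.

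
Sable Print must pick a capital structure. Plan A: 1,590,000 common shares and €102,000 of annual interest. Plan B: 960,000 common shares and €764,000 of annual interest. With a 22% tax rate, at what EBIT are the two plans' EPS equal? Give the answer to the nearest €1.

€1,772,762

At indifference, (EBIT − 102,000)(1 − t)/1,590,000 = (EBIT − 764,000)(1 − t)/960,000.
Cancelling (1 − t) and cross-multiplying: 960,000·(EBIT − 102,000) = 1,590,000·(EBIT − 764,000).
Solving, EBIT = (764,000·1,590,000 − 102,000·960,000) / (1,590,000 − 960,000) = 1,116,840,000,000 / 630,000 = 1,772,761.90.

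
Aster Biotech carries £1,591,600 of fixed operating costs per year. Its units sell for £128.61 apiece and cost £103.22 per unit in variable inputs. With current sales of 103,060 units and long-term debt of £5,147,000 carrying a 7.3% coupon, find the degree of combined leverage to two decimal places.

Contribution at this volume is 103,060 × £25.39 = £2,616,693.40.
Operating income = contribution − fixed costs = £2,616,693.40 − £1,591,600 = £1,025,093.40. Interest = £375,731.00.
DOL = £2,616,693.40 ÷ £1,025,093.40 = 2.5526; DFL = £1,025,093.40 ÷ £649,362.40 = 1.5786.
DCL = DOL × DFL = 2.5526 × 1.5786 = 4.0295.

4.03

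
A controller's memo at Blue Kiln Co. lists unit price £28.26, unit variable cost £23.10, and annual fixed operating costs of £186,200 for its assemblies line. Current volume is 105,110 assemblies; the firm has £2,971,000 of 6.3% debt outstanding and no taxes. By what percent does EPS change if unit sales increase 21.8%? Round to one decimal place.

Total contribution margin = 105,110 × £5.16 = £542,367.60.
EBIT = £542,367.60 − £186,200 = £356,167.60.
Interest = £187,173.00, so EBIT − I = £168,994.60.
Degree of combined leverage = contribution ÷ (EBIT − I) = £542,367.60 ÷ £168,994.60 = 3.2094.
%ΔEPS = DCL × %ΔSales = 3.2094 × +21.8% = +70.0%.

+70.0%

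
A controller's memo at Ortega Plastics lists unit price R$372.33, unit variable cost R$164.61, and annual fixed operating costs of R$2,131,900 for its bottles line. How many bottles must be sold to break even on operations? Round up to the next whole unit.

Contribution margin per unit = R$372.33 − R$164.61 = R$207.72.
Units to break even: R$2,131,900 ÷ R$207.72 = 10,263.34, rounded up to 10,264.

10,264 bottles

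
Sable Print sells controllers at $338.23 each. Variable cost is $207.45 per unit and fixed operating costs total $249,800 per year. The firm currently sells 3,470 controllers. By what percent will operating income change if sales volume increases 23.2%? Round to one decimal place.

+51.6%

Total contribution margin = 3,470 × $130.78 = $453,806.60.
Operating income = contribution − fixed costs = $453,806.60 − $249,800 = $204,006.60.
Degree of operating leverage = $453,806.60 / $204,006.60 = 2.2245.
So EBIT moves 2.2245 × (+23.2%) = +51.6%.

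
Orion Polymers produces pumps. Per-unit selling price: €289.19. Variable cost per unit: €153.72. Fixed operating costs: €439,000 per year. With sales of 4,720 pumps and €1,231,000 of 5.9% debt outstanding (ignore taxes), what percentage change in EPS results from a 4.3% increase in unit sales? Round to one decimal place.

+21.5%

Contribution at this volume is 4,720 × €135.47 = €639,418.40.
Subtracting fixed costs: EBIT = €639,418.40 − €439,000 = €200,418.40.
Interest = €72,629.00, so EBIT − I = €127,789.40.
DCL = total CM / (EBIT − I) = €639,418.40 / €127,789.40 = 5.0037.
EPS therefore changes by 5.0037 × (+4.3%) = +21.5%.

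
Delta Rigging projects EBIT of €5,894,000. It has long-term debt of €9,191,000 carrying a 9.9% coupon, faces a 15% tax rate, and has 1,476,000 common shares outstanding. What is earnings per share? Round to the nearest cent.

€2.87

Pre-tax income = €5,894,000 − €909,909.00 = €4,984,091.00.
Net income = €4,984,091.00 × (1 − 0.15) = €4,236,477.35.
Per share: €4,236,477.35 / 1,476,000 shares = €2.87.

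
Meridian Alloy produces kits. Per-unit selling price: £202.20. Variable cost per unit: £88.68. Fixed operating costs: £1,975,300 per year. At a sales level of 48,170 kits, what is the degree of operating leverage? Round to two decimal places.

Total contribution margin = 48,170 × £113.52 = £5,468,258.40.
Subtracting fixed costs: EBIT = £5,468,258.40 − £1,975,300 = £3,492,958.40.
DOL = contribution ÷ EBIT = £5,468,258.40 ÷ £3,492,958.40 = 1.5655.

1.57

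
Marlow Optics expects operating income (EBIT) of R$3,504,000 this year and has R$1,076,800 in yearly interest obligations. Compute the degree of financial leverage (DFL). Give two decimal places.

1.44

Annual interest charges come to R$1,076,800.00.
DFL = EBIT ÷ (EBIT − I) = R$3,504,000 ÷ (R$3,504,000 − R$1,076,800.00) = R$3,504,000 ÷ R$2,427,200.00 = 1.4436.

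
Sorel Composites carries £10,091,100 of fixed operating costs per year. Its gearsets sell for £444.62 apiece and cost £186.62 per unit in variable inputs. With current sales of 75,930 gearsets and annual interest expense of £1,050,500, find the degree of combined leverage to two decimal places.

2.32

Total contribution margin = 75,930 × £258.00 = £19,589,940.00.
Subtracting fixed costs: EBIT = £19,589,940.00 − £10,091,100 = £9,498,840.00. Interest = £1,050,500.00.
DOL = £19,589,940.00 ÷ £9,498,840.00 = 2.0624; DFL = £9,498,840.00 ÷ £8,448,340.00 = 1.1243.
Combined leverage = 2.0624 × 1.1243 = 2.3188.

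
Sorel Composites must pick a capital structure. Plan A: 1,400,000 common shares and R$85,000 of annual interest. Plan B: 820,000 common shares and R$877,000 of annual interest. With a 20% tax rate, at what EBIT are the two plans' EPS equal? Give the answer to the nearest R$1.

At indifference, (EBIT − 85,000)(1 − t)/1,400,000 = (EBIT − 877,000)(1 − t)/820,000.
Cancelling (1 − t) and cross-multiplying: 820,000·(EBIT − 85,000) = 1,400,000·(EBIT − 877,000).
EBIT × (1,400,000 − 820,000) = 877,000 × 1,400,000 − 85,000 × 820,000 = 1,158,100,000,000, so EBIT = 1,158,100,000,000 ÷ 580,000 = 1,996,724.14.

R$1,996,724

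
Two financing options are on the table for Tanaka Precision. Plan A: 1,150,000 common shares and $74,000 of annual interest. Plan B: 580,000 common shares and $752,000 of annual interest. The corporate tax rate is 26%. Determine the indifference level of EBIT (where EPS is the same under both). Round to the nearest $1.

$1,441,895

Set EPS_A = EPS_B: (EBIT − $74,000)(1 − 0.26) ÷ 1,150,000 = (EBIT − $752,000)(1 − 0.26) ÷ 580,000.
The (1 − t) factor cancels: (EBIT − 74,000) × 580,000 = (EBIT − 752,000) × 1,150,000.
EBIT × (1,150,000 − 580,000) = 752,000 × 1,150,000 − 74,000 × 580,000 = 821,880,000,000, so EBIT = 821,880,000,000 ÷ 570,000 = 1,441,894.74.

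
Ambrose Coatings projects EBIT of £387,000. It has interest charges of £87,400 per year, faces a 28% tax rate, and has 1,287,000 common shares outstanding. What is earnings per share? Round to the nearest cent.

£0.17

Interest = £87,400.00, so EBT = £387,000 − £87,400.00 = £299,600.00.
Net income = £299,600.00 × (1 − 0.28) = £215,712.00.
EPS = £215,712.00 ÷ 1,287,000 = £0.17.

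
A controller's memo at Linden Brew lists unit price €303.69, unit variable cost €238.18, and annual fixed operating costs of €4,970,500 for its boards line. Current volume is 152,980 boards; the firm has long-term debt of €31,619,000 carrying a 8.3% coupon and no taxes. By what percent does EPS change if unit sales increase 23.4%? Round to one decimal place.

+96.6%

Total contribution margin = 152,980 × €65.51 = €10,021,719.80.
EBIT = €10,021,719.80 − €4,970,500 = €5,051,219.80.
After interest of €2,624,377.00, pre-tax earnings = €2,426,842.80.
Degree of combined leverage = contribution ÷ (EBIT − I) = €10,021,719.80 ÷ €2,426,842.80 = 4.1295.
%ΔEPS = DCL × %ΔSales = 4.1295 × +23.4% = +96.6%.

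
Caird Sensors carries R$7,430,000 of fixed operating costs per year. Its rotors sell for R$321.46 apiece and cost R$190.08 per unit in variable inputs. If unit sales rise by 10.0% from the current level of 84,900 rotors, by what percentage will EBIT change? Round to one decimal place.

+30.0%

Contribution at this volume is 84,900 × R$131.38 = R$11,154,162.00.
Operating income = contribution − fixed costs = R$11,154,162.00 − R$7,430,000 = R$3,724,162.00.
DOL = contribution ÷ EBIT = R$11,154,162.00 ÷ R$3,724,162.00 = 2.9951.
Operating income changes by 2.9951 × +10.0% = +30.0%.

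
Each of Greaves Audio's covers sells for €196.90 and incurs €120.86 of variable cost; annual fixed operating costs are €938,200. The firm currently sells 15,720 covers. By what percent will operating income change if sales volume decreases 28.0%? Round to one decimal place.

Contribution at this volume is 15,720 × €76.04 = €1,195,348.80.
Subtracting fixed costs: EBIT = €1,195,348.80 − €938,200 = €257,148.80.
Degree of operating leverage = €1,195,348.80 / €257,148.80 = 4.6485.
%ΔEBIT = DOL × %ΔSales = 4.6485 × -28.0% = -130.2%.

-130.2%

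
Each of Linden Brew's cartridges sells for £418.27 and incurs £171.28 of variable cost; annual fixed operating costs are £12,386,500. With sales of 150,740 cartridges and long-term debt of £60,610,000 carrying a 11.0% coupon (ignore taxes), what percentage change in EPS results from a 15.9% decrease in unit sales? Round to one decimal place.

Contribution at this volume is 150,740 × £246.99 = £37,231,272.60.
Subtracting fixed costs: EBIT = £37,231,272.60 − £12,386,500 = £24,844,772.60.
After interest of £6,667,100.00, pre-tax earnings = £18,177,672.60.
Degree of combined leverage = contribution ÷ (EBIT − I) = £37,231,272.60 ÷ £18,177,672.60 = 2.0482.
EPS therefore changes by 2.0482 × (-15.9%) = -32.6%.

-32.6%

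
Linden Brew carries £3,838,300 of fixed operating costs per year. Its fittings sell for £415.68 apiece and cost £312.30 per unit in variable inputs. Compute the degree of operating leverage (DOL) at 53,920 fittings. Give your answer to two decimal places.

3.21

Contribution at this volume is 53,920 × £103.38 = £5,574,249.60.
Subtracting fixed costs: EBIT = £5,574,249.60 − £3,838,300 = £1,735,949.60.
Degree of operating leverage = £5,574,249.60 / £1,735,949.60 = 3.2111.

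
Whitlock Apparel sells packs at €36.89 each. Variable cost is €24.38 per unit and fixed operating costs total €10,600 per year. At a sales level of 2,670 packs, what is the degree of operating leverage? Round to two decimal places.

1.46

Total contribution margin = 2,670 × €12.51 = €33,401.70.
Subtracting fixed costs: EBIT = €33,401.70 − €10,600 = €22,801.70.
DOL = contribution ÷ EBIT = €33,401.70 ÷ €22,801.70 = 1.4649.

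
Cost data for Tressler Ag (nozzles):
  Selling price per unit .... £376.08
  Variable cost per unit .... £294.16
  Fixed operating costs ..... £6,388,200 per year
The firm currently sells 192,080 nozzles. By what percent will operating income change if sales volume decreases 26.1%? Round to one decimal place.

-43.9%

At 192,080 units, contribution = 192,080 × £81.92 = £15,735,193.60.
Subtracting fixed costs: EBIT = £15,735,193.60 − £6,388,200 = £9,346,993.60.
Degree of operating leverage = £15,735,193.60 / £9,346,993.60 = 1.6834.
Operating income changes by 1.6834 × -26.1% = -43.9%.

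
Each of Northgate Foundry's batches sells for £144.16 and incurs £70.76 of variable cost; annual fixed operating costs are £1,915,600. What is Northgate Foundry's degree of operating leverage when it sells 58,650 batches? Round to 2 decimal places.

1.80

Contribution at this volume is 58,650 × £73.40 = £4,304,910.00.
Subtracting fixed costs: EBIT = £4,304,910.00 − £1,915,600 = £2,389,310.00.
Degree of operating leverage = £4,304,910.00 / £2,389,310.00 = 1.8017.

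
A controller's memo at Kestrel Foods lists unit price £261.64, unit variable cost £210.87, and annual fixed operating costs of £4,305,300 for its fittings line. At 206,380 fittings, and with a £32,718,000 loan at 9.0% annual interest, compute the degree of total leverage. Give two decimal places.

At 206,380 units, contribution = 206,380 × £50.77 = £10,477,912.60.
EBIT = £10,477,912.60 − £4,305,300 = £6,172,612.60. Interest = £2,944,620.00, so EBIT − I = £3,227,992.60.
Degree of total leverage = total CM / (EBIT − interest) = £10,477,912.60 / £3,227,992.60 = 3.2460.

3.25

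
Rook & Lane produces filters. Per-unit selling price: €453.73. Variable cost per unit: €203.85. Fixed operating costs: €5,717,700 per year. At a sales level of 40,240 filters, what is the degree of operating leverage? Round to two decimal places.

At 40,240 units, contribution = 40,240 × €249.88 = €10,055,171.20.
EBIT = €10,055,171.20 − €5,717,700 = €4,337,471.20.
DOL = contribution ÷ EBIT = €10,055,171.20 ÷ €4,337,471.20 = 2.3182.

2.32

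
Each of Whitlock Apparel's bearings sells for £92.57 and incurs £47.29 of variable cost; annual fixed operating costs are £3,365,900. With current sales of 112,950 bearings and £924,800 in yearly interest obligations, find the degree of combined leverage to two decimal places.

Total contribution margin = 112,950 × £45.28 = £5,114,376.00.
Subtracting fixed costs: EBIT = £5,114,376.00 − £3,365,900 = £1,748,476.00. Interest = £924,800.00.
DOL = £5,114,376.00 ÷ £1,748,476.00 = 2.9250; DFL = £1,748,476.00 ÷ £823,676.00 = 2.1228.
DCL = DOL × DFL = 2.9250 × 2.1228 = 6.2092.

6.21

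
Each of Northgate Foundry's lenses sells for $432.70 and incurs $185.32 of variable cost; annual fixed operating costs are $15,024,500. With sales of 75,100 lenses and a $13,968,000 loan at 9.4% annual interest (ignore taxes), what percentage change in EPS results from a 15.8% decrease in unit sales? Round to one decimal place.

-131.0%

Contribution at this volume is 75,100 × $247.38 = $18,578,238.00.
Subtracting fixed costs: EBIT = $18,578,238.00 − $15,024,500 = $3,553,738.00.
Interest = $1,312,992.00, so EBIT − I = $2,240,746.00.
Degree of combined leverage = contribution ÷ (EBIT − I) = $18,578,238.00 ÷ $2,240,746.00 = 8.2911.
EPS therefore changes by 8.2911 × (-15.8%) = -131.0%.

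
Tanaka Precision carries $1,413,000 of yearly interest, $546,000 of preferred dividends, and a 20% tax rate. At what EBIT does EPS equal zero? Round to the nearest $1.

Preferred dividends are paid after tax, so their pre-tax equivalent is $546,000 ÷ (1 − 0.20) = $682,500.00.
Financial break-even EBIT = interest + D_p ÷ (1 − t) = $1,413,000 + $682,500.00 = $2,095,500.00.

$2,095,500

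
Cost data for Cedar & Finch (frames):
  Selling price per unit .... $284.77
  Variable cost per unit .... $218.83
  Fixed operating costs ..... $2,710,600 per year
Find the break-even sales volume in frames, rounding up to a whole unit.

Unit CM = price − variable cost = $284.77 − $218.83 = $65.94.
Units to break even: $2,710,600 ÷ $65.94 = 41,107.07, rounded up to 41,108.

41,108 frames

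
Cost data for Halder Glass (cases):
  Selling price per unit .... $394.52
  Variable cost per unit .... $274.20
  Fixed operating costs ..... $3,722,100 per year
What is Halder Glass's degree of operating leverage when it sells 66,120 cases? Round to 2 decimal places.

1.88

At 66,120 units, contribution = 66,120 × $120.32 = $7,955,558.40.
EBIT = $7,955,558.40 − $3,722,100 = $4,233,458.40.
So DOL = total CM / EBIT = $7,955,558.40 / $4,233,458.40 = 1.8792.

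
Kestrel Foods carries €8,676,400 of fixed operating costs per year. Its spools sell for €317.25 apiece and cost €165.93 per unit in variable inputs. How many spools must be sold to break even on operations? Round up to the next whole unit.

57,339 spools

Contribution margin per unit = €317.25 − €165.93 = €151.32.
Break-even volume = fixed costs ÷ CM per unit = €8,676,400 ÷ €151.32 = 57,338.09, so 57,339 spools.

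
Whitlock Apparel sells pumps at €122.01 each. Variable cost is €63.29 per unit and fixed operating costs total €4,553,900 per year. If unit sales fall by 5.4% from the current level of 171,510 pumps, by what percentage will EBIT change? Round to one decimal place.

-9.9%

At 171,510 units, contribution = 171,510 × €58.72 = €10,071,067.20.
Subtracting fixed costs: EBIT = €10,071,067.20 − €4,553,900 = €5,517,167.20.
DOL = contribution ÷ EBIT = €10,071,067.20 ÷ €5,517,167.20 = 1.8254.
Operating income changes by 1.8254 × -5.4% = -9.9%.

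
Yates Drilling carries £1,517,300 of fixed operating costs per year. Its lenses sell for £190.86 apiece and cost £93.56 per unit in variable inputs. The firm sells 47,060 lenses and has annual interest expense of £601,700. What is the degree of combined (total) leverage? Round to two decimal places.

1.86

At 47,060 units, contribution = 47,060 × £97.30 = £4,578,938.00.
EBIT = £4,578,938.00 − £1,517,300 = £3,061,638.00. Interest = £601,700.00, so EBIT − I = £2,459,938.00.
Degree of total leverage = total CM / (EBIT − interest) = £4,578,938.00 / £2,459,938.00 = 1.8614.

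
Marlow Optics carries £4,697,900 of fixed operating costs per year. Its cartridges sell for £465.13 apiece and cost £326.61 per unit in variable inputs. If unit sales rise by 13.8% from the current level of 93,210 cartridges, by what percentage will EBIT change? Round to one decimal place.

Total contribution margin = 93,210 × £138.52 = £12,911,449.20.
Operating income = contribution − fixed costs = £12,911,449.20 − £4,697,900 = £8,213,549.20.
So DOL = total CM / EBIT = £12,911,449.20 / £8,213,549.20 = 1.5720.
So EBIT moves 1.5720 × (+13.8%) = +21.7%.

+21.7%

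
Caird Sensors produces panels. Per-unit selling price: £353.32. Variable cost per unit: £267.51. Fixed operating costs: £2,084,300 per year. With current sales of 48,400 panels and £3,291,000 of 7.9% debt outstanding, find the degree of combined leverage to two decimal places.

Total contribution margin = 48,400 × £85.81 = £4,153,204.00.
Subtracting fixed costs: EBIT = £4,153,204.00 − £2,084,300 = £2,068,904.00. Interest = £259,989.00, so EBIT − I = £1,808,915.00.
DCL = contribution ÷ (EBIT − I) = £4,153,204.00 ÷ £1,808,915.00 = 2.2960.

2.30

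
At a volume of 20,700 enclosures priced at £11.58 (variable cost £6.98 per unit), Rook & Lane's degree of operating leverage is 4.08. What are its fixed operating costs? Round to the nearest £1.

Total contribution margin = 20,700 × £4.60 = £95,220.00.
Since DOL = CM ÷ EBIT, EBIT = £95,220.00 ÷ 4.08 = £23,338.24.
Fixed costs = CM − EBIT = £95,220.00 − £23,338.24 = £71,882.

£71,882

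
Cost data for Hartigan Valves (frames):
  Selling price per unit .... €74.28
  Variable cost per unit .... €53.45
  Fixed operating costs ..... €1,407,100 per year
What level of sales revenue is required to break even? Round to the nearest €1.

Contribution margin per unit = €74.28 − €53.45 = €20.83, a CM ratio of €20.83 ÷ €74.28 = 0.2804.
Break-even sales = FC ÷ CM ratio = €1,407,100 × €74.28 / €20.83 = €5,017,733.

€5,017,733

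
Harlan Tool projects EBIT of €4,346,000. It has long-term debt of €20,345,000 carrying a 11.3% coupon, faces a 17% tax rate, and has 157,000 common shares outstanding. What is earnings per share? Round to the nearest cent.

Interest = €2,298,985.00, so EBT = €4,346,000 − €2,298,985.00 = €2,047,015.00.
Net income = €2,047,015.00 × (1 − 0.17) = €1,699,022.45.
Per share: €1,699,022.45 / 157,000 shares = €10.82.

€10.82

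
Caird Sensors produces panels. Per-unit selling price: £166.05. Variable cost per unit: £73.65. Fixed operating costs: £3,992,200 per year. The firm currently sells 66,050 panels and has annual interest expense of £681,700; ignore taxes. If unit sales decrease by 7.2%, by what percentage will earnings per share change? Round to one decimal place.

-30.7%

Contribution at this volume is 66,050 × £92.40 = £6,103,020.00.
EBIT = £6,103,020.00 − £3,992,200 = £2,110,820.00.
After interest of £681,700.00, pre-tax earnings = £1,429,120.00.
DCL = total CM / (EBIT − I) = £6,103,020.00 / £1,429,120.00 = 4.2705.
%ΔEPS = DCL × %ΔSales = 4.2705 × -7.2% = -30.7%.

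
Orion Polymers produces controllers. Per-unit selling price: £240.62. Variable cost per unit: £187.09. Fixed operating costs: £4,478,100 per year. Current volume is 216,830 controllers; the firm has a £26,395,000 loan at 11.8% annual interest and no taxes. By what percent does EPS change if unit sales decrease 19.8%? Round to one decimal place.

-57.3%

Contribution at this volume is 216,830 × £53.53 = £11,606,909.90.
Operating income = contribution − fixed costs = £11,606,909.90 − £4,478,100 = £7,128,809.90.
After interest of £3,114,610.00, pre-tax earnings = £4,014,199.90.
DCL = total CM / (EBIT − I) = £11,606,909.90 / £4,014,199.90 = 2.8915.
%ΔEPS = DCL × %ΔSales = 2.8915 × -19.8% = -57.3%.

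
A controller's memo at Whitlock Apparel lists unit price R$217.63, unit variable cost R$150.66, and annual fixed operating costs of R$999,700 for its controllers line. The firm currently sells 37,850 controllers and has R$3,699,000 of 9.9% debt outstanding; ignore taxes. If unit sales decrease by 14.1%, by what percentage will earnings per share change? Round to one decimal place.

Total contribution margin = 37,850 × R$66.97 = R$2,534,814.50.
Operating income = contribution − fixed costs = R$2,534,814.50 − R$999,700 = R$1,535,114.50.
After interest of R$366,201.00, pre-tax earnings = R$1,168,913.50.
DCL = total CM / (EBIT − I) = R$2,534,814.50 / R$1,168,913.50 = 2.1685.
%ΔEPS = DCL × %ΔSales = 2.1685 × -14.1% = -30.6%.

-30.6%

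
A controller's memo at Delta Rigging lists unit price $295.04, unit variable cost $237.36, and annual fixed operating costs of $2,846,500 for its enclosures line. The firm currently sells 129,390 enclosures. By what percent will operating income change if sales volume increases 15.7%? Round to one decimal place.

At 129,390 units, contribution = 129,390 × $57.68 = $7,463,215.20.
EBIT = $7,463,215.20 − $2,846,500 = $4,616,715.20.
So DOL = total CM / EBIT = $7,463,215.20 / $4,616,715.20 = 1.6166.
So EBIT moves 1.6166 × (+15.7%) = +25.4%.

+25.4%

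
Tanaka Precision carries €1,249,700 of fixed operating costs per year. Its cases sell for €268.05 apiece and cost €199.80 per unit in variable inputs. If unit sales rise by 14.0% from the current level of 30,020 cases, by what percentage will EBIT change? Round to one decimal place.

+35.9%

At 30,020 units, contribution = 30,020 × €68.25 = €2,048,865.00.
EBIT = €2,048,865.00 − €1,249,700 = €799,165.00.
Degree of operating leverage = €2,048,865.00 / €799,165.00 = 2.5638.
%ΔEBIT = DOL × %ΔSales = 2.5638 × +14.0% = +35.9%.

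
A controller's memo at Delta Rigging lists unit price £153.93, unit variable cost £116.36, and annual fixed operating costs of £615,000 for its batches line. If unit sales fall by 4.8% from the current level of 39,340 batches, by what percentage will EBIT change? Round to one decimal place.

-8.2%

Total contribution margin = 39,340 × £37.57 = £1,478,003.80.
Operating income = contribution − fixed costs = £1,478,003.80 − £615,000 = £863,003.80.
Degree of operating leverage = £1,478,003.80 / £863,003.80 = 1.7126.
Operating income changes by 1.7126 × -4.8% = -8.2%.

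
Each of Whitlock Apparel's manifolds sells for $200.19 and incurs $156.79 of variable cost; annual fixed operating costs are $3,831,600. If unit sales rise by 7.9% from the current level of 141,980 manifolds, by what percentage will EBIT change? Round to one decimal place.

+20.9%

Contribution at this volume is 141,980 × $43.40 = $6,161,932.00.
Operating income = contribution − fixed costs = $6,161,932.00 − $3,831,600 = $2,330,332.00.
So DOL = total CM / EBIT = $6,161,932.00 / $2,330,332.00 = 2.6442.
%ΔEBIT = DOL × %ΔSales = 2.6442 × +7.9% = +20.9%.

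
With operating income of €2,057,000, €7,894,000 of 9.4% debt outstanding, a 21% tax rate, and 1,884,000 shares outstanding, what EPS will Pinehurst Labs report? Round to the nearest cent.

Pre-tax income = €2,057,000 − €742,036.00 = €1,314,964.00.
After tax at 21%: net income = €1,314,964.00 × 0.79 = €1,038,821.56.
EPS = €1,038,821.56 ÷ 1,884,000 = €0.55.

€0.55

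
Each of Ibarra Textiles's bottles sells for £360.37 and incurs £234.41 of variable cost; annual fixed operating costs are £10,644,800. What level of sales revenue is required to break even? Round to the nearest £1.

CM per unit = £360.37 − £234.41 = £125.96; CM ratio = £125.96 / £360.37 = 0.3495.
Break-even sales = FC ÷ CM ratio = £10,644,800 × £360.37 / £125.96 = £30,454,641.

£30,454,641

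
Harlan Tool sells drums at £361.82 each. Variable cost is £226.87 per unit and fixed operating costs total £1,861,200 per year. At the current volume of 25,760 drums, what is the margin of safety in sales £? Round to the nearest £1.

Unit CM = price − variable cost = £361.82 − £226.87 = £134.95. Break-even units = £1,861,200 ÷ £134.95 = 13,791.77; break-even revenue = 13,791.77 × £361.82 = £4,990,139.93.
Current sales = 25,760 × £361.82 = £9,320,483.20.
Margin of safety = £9,320,483.20 − £4,990,139.93 = £4,330,343.

£4,330,343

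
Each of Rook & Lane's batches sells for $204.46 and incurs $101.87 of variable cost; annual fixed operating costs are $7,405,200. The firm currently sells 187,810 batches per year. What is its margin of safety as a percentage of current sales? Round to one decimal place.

61.6%

Contribution margin per unit = $204.46 − $101.87 = $102.59. Break-even units = $7,405,200 ÷ $102.59 = 72,182.47; break-even revenue = 72,182.47 × $204.46 = $14,758,428.62.
Actual sales revenue = 187,810 × $204.46 = $38,399,632.60.
Margin of safety = ($38,399,632.60 − $14,758,428.62) ÷ $38,399,632.60 = 61.6%.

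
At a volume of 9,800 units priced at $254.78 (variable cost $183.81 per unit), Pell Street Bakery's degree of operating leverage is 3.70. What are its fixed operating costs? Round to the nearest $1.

At 9,800 units, contribution = 9,800 × $70.97 = $695,506.00.
DOL = contribution / EBIT, so EBIT = $695,506.00 / 3.70 = $187,974.59.
Fixed costs = CM − EBIT = $695,506.00 − $187,974.59 = $507,531.

$507,531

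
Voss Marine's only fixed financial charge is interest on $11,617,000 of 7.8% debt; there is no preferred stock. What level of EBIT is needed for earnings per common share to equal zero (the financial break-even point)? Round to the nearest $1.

Annual interest = 7.8% × $11,617,000 = $906,126.00.
With no preferred dividends, EPS = 0 when EBIT exactly covers interest, so the financial break-even EBIT is $906,126.00.

$906,126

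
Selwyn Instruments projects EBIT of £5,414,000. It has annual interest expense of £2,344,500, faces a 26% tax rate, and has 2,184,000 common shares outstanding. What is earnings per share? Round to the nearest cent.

Interest = £2,344,500.00, so EBT = £5,414,000 − £2,344,500.00 = £3,069,500.00.
Net income = £3,069,500.00 × (1 − 0.26) = £2,271,430.00.
Per share: £2,271,430.00 / 2,184,000 shares = £1.04.

£1.04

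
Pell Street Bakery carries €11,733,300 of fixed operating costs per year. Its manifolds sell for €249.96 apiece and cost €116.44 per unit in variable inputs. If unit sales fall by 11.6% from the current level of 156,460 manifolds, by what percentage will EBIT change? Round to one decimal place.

At 156,460 units, contribution = 156,460 × €133.52 = €20,890,539.20.
Subtracting fixed costs: EBIT = €20,890,539.20 − €11,733,300 = €9,157,239.20.
DOL = contribution ÷ EBIT = €20,890,539.20 ÷ €9,157,239.20 = 2.2813.
%ΔEBIT = DOL × %ΔSales = 2.2813 × -11.6% = -26.5%.

-26.5%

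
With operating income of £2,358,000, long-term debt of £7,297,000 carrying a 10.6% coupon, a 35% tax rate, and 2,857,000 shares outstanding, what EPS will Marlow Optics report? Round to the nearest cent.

£0.36

Interest = £773,482.00, so EBT = £2,358,000 − £773,482.00 = £1,584,518.00.
After tax at 35%: net income = £1,584,518.00 × 0.65 = £1,029,936.70.
EPS = £1,029,936.70 ÷ 2,857,000 = £0.36.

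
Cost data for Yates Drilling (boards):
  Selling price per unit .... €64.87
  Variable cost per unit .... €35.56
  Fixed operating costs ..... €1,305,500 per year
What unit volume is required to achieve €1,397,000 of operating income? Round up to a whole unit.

92,205 boards

Contribution margin per unit = €64.87 − €35.56 = €29.31.
Need Q such that Q × €29.31 − €1,305,500 = €1,397,000, i.e. Q = €2,702,500 / €29.31 = 92,204.03 → 92,205.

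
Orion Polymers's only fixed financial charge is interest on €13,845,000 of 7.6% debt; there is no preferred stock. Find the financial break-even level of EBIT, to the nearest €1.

€1,052,220

Annual interest = 7.6% × €13,845,000 = €1,052,220.00.
Without preferred stock the financial break-even is simply EBIT = interest = €1,052,220.00.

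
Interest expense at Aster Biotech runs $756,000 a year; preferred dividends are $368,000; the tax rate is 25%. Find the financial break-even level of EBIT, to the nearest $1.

Preferred dividends are paid after tax, so their pre-tax equivalent is $368,000 ÷ (1 − 0.25) = $490,666.67.
EPS = 0 when EBIT covers interest plus the pre-tax preferred burden: $756,000 + $490,666.67 = $1,246,666.67.

$1,246,667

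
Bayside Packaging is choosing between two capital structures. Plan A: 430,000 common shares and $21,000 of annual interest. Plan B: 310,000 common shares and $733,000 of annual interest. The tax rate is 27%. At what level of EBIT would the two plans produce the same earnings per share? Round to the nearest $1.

$2,572,333

At indifference, (EBIT − 21,000)(1 − t)/430,000 = (EBIT − 733,000)(1 − t)/310,000.
The (1 − t) factor cancels: (EBIT − 21,000) × 310,000 = (EBIT − 733,000) × 430,000.
EBIT × (430,000 − 310,000) = 733,000 × 430,000 − 21,000 × 310,000 = 308,680,000,000, so EBIT = 308,680,000,000 ÷ 120,000 = 2,572,333.33.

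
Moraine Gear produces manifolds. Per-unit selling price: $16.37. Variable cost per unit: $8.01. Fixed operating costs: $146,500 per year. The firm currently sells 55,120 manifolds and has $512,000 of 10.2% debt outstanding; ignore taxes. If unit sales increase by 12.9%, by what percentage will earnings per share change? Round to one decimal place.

At 55,120 units, contribution = 55,120 × $8.36 = $460,803.20.
Subtracting fixed costs: EBIT = $460,803.20 − $146,500 = $314,303.20.
Interest = $52,224.00, so EBIT − I = $262,079.20.
DCL = total CM / (EBIT − I) = $460,803.20 / $262,079.20 = 1.7583.
%ΔEPS = DCL × %ΔSales = 1.7583 × +12.9% = +22.7%.

+22.7%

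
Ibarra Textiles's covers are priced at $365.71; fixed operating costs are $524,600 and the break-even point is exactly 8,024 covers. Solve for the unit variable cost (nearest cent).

Contribution per unit must be FC / Q = $524,600 / 8,024 = $65.3789.
Hence VC = price − CM = $365.71 − $65.3789 = $300.33.

$300.33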